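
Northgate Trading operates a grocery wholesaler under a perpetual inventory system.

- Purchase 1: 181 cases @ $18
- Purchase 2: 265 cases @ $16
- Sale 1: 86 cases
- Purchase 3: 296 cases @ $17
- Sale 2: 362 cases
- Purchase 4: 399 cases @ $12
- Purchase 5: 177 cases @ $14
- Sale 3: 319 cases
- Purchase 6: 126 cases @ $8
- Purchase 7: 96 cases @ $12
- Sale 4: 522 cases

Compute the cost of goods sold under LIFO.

COGS = $17,578

Sale 1 (86) [LIFO — newest first]: 86 @ $16 = $1,376
Sale 2 (362) [LIFO — newest first]: 296 @ $17 + 66 @ $16 = $6,088
Sale 3 (319) [LIFO — newest first]: 177 @ $14 + 142 @ $12 = $4,182
Sale 4 (522) [LIFO — newest first]: 96 @ $12 + 126 @ $8 + 257 @ $12 + 43 @ $16 = $5,932
Total COGS = $1,376 + $6,088 + $4,182 + $5,932 = $17,578
Ending inventory: 181 @ $18 + 70 @ $16 = $4,378
Check: goods available $21,956 = COGS $17,578 + ending $4,378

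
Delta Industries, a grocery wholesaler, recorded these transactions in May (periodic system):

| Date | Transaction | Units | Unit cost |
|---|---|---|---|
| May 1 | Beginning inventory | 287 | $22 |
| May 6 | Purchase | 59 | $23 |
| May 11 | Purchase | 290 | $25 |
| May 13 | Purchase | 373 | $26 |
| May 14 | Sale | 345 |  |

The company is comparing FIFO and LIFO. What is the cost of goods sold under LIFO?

FIFO COGS: 287 @ $22 + 58 @ $23 = $7,648
LIFO COGS: 345 @ $26 = $8,970

COGS = $8,970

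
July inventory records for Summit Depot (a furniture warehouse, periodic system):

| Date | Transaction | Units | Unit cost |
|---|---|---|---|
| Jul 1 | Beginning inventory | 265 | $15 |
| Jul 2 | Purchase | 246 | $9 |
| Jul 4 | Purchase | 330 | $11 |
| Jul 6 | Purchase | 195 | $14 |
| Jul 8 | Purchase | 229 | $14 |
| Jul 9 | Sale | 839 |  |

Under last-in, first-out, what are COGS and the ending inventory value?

Jul 9, 839 sold [LIFO — newest first]: 229 @ $14 + 195 @ $14 + 330 @ $11 + 85 @ $9 = $10,331
Ending inventory: 265 @ $15 + 161 @ $9 = $5,424
Check: goods available $15,755 = COGS $10,331 + ending $5,424

COGS = $10,331; ending inventory = $5,424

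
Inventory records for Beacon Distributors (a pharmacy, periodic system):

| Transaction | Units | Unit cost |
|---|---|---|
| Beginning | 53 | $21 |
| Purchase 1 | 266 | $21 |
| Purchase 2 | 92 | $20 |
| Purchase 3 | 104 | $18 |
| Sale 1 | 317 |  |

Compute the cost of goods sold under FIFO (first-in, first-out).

COGS = $6,657

Sale 1 (317) [FIFO — oldest first]: 53 @ $21 + 264 @ $21 = $6,657
Ending inventory: 2 @ $21 + 92 @ $20 + 104 @ $18 = $3,754
Check: goods available $10,411 = COGS $6,657 + ending $3,754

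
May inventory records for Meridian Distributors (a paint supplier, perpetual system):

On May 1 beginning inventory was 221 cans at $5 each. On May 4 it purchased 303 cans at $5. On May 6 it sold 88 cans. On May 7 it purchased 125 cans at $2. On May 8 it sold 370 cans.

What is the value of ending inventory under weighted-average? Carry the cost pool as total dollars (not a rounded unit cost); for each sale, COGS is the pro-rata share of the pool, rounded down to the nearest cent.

Ending inventory = $827.33

After May 1: 221 on hand, pool $1,105.00 (≈ $5.0000 each)
After May 4: 524 on hand, pool $2,620.00 (≈ $5.0000 each)
May 6, sell 88: 88/524 × $2,620.00 → $440.00
After May 7: 561 on hand, pool $2,430.00 (≈ $4.3316 each)
May 8, sell 370: 370/561 × $2,430.00 → $1,602.67
Total COGS = $440.00 + $1,602.67 = $2,042.67
Ending inventory (cost pool remaining) = $827.33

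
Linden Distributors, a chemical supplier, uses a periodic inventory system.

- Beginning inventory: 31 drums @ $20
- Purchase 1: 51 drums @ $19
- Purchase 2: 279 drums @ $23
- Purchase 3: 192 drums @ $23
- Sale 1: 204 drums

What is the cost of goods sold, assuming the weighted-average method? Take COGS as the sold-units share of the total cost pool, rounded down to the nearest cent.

COGS = $4,582.43

Sale 1, sell 204: 204/553 × $12,422.00 → $4,582.43
Ending inventory (cost pool remaining) = $7,839.57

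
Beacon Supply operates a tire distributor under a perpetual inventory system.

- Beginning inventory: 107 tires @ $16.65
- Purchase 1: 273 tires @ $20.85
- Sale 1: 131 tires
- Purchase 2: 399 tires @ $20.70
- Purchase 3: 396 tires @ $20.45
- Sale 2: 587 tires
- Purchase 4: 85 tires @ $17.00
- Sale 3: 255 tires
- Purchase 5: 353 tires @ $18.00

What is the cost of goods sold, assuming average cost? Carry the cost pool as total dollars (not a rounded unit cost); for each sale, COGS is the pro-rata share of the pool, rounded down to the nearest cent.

After Beginning: 107 on hand, pool $1,781.55 (≈ $16.6500 each)
After Purchase 1: 380 on hand, pool $7,473.60 (≈ $19.6674 each)
Sale 1, sell 131: 131/380 × $7,473.60 → $2,576.42
After Purchase 2: 648 on hand, pool $13,156.48 (≈ $20.3032 each)
After Purchase 3: 1044 on hand, pool $21,254.68 (≈ $20.3589 each)
Sale 2, sell 587: 587/1044 × $21,254.68 → $11,950.66
After Purchase 4: 542 on hand, pool $10,749.02 (≈ $19.8321 each)
Sale 3, sell 255: 255/542 × $10,749.02 → $5,057.19
After Purchase 5: 640 on hand, pool $12,045.83 (≈ $18.8216 each)
Total COGS = $2,576.42 + $11,950.66 + $5,057.19 = $19,584.27
Ending inventory (cost pool remaining) = $12,045.83

COGS = $19,584.27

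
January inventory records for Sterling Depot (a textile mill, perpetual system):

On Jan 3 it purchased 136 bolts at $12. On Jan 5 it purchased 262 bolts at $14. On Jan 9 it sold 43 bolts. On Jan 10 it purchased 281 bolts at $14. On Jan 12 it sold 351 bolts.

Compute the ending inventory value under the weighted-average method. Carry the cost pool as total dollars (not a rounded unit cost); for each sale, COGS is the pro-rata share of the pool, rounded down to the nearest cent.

After Jan 3: 136 on hand, pool $1,632.00 (≈ $12.0000 each)
After Jan 5: 398 on hand, pool $5,300.00 (≈ $13.3166 each)
Jan 9, sell 43: 43/398 × $5,300.00 → $572.61
After Jan 10: 636 on hand, pool $8,661.39 (≈ $13.6185 each)
Jan 12, sell 351: 351/636 × $8,661.39 → $4,780.10
Total COGS = $572.61 + $4,780.10 = $5,352.71
Ending inventory (cost pool remaining) = $3,881.29

Ending inventory = $3,881.29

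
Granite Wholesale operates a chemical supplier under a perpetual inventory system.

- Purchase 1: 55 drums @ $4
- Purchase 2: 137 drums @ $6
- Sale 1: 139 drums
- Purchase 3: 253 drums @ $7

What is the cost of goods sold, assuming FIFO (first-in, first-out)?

COGS = $724

Sale 1 (139) [FIFO — oldest first]: 55 @ $4 + 84 @ $6 = $724
Ending inventory: 53 @ $6 + 253 @ $7 = $2,089
Check: goods available $2,813 = COGS $724 + ending $2,089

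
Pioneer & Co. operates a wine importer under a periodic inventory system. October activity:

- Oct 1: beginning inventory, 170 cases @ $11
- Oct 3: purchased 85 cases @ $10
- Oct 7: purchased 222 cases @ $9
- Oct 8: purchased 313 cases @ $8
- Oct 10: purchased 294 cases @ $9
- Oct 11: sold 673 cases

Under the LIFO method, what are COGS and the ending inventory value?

COGS = $5,744; ending inventory = $4,124

Oct 11, 673 sold [LIFO — newest first]: 294 @ $9 + 313 @ $8 + 66 @ $9 = $5,744
Ending inventory: 170 @ $11 + 85 @ $10 + 156 @ $9 = $4,124
Check: goods available $9,868 = COGS $5,744 + ending $4,124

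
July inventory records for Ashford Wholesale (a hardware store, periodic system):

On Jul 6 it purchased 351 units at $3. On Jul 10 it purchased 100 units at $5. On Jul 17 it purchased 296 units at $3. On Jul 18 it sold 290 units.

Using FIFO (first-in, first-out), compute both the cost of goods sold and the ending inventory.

COGS = $870; ending inventory = $1,571

Jul 18, 290 sold [FIFO — oldest first]: 290 @ $3 = $870
Ending inventory: 61 @ $3 + 100 @ $5 + 296 @ $3 = $1,571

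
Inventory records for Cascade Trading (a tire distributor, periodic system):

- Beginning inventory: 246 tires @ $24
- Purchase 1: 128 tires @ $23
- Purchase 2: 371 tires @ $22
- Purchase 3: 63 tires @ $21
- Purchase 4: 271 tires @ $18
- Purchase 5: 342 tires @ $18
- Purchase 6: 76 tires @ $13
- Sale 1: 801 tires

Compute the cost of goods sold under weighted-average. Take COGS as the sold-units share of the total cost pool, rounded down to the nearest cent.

COGS = $16,242.05

Sale 1, sell 801: 801/1497 × $30,355.00 → $16,242.05
Ending inventory (cost pool remaining) = $14,112.95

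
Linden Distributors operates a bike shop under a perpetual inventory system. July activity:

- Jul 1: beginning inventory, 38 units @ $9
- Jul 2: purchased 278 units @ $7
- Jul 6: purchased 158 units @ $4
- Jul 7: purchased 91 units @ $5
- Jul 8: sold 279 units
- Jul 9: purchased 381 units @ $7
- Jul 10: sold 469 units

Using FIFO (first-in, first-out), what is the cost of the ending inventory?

Jul 8, 279 sold [FIFO — oldest first]: 38 @ $9 + 241 @ $7 = $2,029
Jul 10, 469 sold [FIFO — oldest first]: 37 @ $7 + 158 @ $4 + 91 @ $5 + 183 @ $7 = $2,627
Total COGS = $2,029 + $2,627 = $4,656
Ending inventory: 198 @ $7 = $1,386
Check: goods available $6,042 = COGS $4,656 + ending $1,386

Ending inventory = $1,386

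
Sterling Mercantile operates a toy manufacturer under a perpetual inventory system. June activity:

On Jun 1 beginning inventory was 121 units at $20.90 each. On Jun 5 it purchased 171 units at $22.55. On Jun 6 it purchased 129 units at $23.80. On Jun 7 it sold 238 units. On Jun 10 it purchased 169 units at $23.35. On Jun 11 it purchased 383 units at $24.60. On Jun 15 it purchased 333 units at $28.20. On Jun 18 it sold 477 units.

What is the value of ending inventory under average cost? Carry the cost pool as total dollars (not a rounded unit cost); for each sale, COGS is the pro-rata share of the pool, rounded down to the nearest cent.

After Jun 1: 121 on hand, pool $2,528.90 (≈ $20.9000 each)
After Jun 5: 292 on hand, pool $6,384.95 (≈ $21.8663 each)
After Jun 6: 421 on hand, pool $9,455.15 (≈ $22.4588 each)
Jun 7, sell 238: 238/421 × $9,455.15 → $5,345.19
After Jun 10: 352 on hand, pool $8,056.11 (≈ $22.8867 each)
After Jun 11: 735 on hand, pool $17,477.91 (≈ $23.7795 each)
After Jun 15: 1068 on hand, pool $26,868.51 (≈ $25.1578 each)
Jun 18, sell 477: 477/1068 × $26,868.51 → $12,000.26
Total COGS = $5,345.19 + $12,000.26 = $17,345.45
Ending inventory (cost pool remaining) = $14,868.25

Ending inventory = $14,868.25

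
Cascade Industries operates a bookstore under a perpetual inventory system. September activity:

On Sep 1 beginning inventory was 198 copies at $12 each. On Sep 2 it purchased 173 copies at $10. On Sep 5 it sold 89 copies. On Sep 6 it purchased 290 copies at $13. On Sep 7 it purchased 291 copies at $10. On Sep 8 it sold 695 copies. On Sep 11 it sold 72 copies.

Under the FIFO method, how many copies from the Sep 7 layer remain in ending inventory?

Sep 5, 89 sold [FIFO — oldest first]: 89 @ $12 = $1,068
Sep 8, 695 sold [FIFO — oldest first]: 109 @ $12 + 173 @ $10 + 290 @ $13 + 123 @ $10 = $8,038
Sep 11, 72 sold [FIFO — oldest first]: 72 @ $10 = $720
Total COGS = $1,068 + $8,038 + $720 = $9,826
Ending inventory: 96 @ $10 = $960

96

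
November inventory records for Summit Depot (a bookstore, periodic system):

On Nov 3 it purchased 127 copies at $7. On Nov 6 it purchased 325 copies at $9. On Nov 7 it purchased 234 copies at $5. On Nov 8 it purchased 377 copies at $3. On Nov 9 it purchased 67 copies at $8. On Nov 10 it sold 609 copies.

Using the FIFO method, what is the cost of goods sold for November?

COGS = $4,599

Nov 10, 609 sold [FIFO — oldest first]: 127 @ $7 + 325 @ $9 + 157 @ $5 = $4,599
Ending inventory: 77 @ $5 + 377 @ $3 + 67 @ $8 = $2,052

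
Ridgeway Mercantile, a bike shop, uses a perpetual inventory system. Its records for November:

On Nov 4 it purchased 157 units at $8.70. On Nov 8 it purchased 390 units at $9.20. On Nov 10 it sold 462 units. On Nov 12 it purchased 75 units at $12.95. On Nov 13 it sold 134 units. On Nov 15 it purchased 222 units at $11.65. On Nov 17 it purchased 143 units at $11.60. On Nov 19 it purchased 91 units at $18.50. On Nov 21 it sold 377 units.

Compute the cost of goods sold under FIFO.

COGS = $10,007.85

Nov 10, 462 sold [FIFO — oldest first]: 157 @ $8.70 + 305 @ $9.20 = $4,171.90
Nov 13, 134 sold [FIFO — oldest first]: 85 @ $9.20 + 49 @ $12.95 = $1,416.55
Nov 21, 377 sold [FIFO — oldest first]: 26 @ $12.95 + 222 @ $11.65 + 129 @ $11.60 = $4,419.40
Total COGS = $4,171.90 + $1,416.55 + $4,419.40 = $10,007.85
Ending inventory: 14 @ $11.60 + 91 @ $18.50 = $1,845.90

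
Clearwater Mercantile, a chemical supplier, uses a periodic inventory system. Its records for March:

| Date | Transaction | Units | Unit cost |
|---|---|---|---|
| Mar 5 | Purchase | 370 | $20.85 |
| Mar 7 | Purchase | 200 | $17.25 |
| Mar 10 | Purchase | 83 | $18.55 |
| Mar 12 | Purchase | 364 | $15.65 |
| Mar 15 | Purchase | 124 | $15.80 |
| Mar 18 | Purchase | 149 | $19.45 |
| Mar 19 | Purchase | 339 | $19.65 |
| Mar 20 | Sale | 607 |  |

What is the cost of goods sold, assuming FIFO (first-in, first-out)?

Mar 20, 607 sold [FIFO — oldest first]: 370 @ $20.85 + 200 @ $17.25 + 37 @ $18.55 = $11,850.85
Ending inventory: 46 @ $18.55 + 364 @ $15.65 + 124 @ $15.80 + 149 @ $19.45 + 339 @ $19.65 = $18,068.50
Check: goods available $29,919.35 = COGS $11,850.85 + ending $18,068.50

COGS = $11,850.85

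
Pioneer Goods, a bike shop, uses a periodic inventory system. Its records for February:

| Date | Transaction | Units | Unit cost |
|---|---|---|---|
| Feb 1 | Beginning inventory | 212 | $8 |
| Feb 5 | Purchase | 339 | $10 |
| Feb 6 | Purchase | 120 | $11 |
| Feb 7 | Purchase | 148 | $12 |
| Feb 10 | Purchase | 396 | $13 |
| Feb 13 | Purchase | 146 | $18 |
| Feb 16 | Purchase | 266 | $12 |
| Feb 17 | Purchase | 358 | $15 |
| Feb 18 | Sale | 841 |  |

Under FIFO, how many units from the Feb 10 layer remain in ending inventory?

Feb 18, 841 sold [FIFO — oldest first]: 212 @ $8 + 339 @ $10 + 120 @ $11 + 148 @ $12 + 22 @ $13 = $8,468
Ending inventory: 374 @ $13 + 146 @ $18 + 266 @ $12 + 358 @ $15 = $16,052

374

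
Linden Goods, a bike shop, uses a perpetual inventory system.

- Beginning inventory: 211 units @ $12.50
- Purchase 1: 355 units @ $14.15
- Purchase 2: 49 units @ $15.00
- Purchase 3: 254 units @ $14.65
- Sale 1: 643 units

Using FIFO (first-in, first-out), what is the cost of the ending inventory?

Sale 1 (643) [FIFO — oldest first]: 211 @ $12.50 + 355 @ $14.15 + 49 @ $15.00 + 28 @ $14.65 = $8,805.95
Ending inventory: 226 @ $14.65 = $3,310.90
Check: goods available $12,116.85 = COGS $8,805.95 + ending $3,310.90

Ending inventory = $3,310.90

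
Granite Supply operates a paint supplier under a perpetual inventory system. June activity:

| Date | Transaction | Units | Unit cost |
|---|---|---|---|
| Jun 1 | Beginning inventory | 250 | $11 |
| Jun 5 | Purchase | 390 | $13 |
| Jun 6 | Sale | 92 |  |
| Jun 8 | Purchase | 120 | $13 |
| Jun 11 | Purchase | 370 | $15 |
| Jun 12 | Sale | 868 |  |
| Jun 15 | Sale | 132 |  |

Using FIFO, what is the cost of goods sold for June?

Jun 6, 92 sold [FIFO — oldest first]: 92 @ $11 = $1,012
Jun 12, 868 sold [FIFO — oldest first]: 158 @ $11 + 390 @ $13 + 120 @ $13 + 200 @ $15 = $11,368
Jun 15, 132 sold [FIFO — oldest first]: 132 @ $15 = $1,980
Total COGS = $1,012 + $11,368 + $1,980 = $14,360
Ending inventory: 38 @ $15 = $570

COGS = $14,360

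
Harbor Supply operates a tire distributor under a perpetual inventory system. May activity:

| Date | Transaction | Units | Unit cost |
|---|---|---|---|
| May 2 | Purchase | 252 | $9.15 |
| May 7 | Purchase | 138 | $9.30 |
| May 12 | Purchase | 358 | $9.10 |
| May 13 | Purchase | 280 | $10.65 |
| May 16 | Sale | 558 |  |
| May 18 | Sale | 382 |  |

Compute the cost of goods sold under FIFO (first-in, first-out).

COGS = $8,891.80

May 16, 558 sold [FIFO — oldest first]: 252 @ $9.15 + 138 @ $9.30 + 168 @ $9.10 = $5,118.00
May 18, 382 sold [FIFO — oldest first]: 190 @ $9.10 + 192 @ $10.65 = $3,773.80
Total COGS = $5,118.00 + $3,773.80 = $8,891.80
Ending inventory: 88 @ $10.65 = $937.20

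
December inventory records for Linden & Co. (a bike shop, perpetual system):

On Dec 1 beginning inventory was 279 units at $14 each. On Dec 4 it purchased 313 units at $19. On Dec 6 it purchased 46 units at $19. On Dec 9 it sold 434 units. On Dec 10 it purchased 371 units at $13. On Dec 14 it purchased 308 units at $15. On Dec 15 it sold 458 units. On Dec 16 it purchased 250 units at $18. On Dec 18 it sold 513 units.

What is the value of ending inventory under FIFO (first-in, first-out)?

Ending inventory = $2,916

Dec 9, 434 sold [FIFO — oldest first]: 279 @ $14 + 155 @ $19 = $6,851
Dec 15, 458 sold [FIFO — oldest first]: 158 @ $19 + 46 @ $19 + 254 @ $13 = $7,178
Dec 18, 513 sold [FIFO — oldest first]: 117 @ $13 + 308 @ $15 + 88 @ $18 = $7,725
Total COGS = $6,851 + $7,178 + $7,725 = $21,754
Ending inventory: 162 @ $18 = $2,916
Check: goods available $24,670 = COGS $21,754 + ending $2,916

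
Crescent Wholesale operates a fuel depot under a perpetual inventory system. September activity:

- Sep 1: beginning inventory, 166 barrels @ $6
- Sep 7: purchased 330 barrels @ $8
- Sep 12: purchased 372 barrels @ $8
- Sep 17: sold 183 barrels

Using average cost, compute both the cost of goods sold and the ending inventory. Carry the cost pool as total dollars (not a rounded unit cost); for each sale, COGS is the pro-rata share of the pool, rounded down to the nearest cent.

After Sep 1: 166 on hand, pool $996.00 (≈ $6.0000 each)
After Sep 7: 496 on hand, pool $3,636.00 (≈ $7.3306 each)
After Sep 12: 868 on hand, pool $6,612.00 (≈ $7.6175 each)
Sep 17, sell 183: 183/868 × $6,612.00 → $1,394.00
Ending inventory (cost pool remaining) = $5,218.00

COGS = $1,394.00; ending inventory = $5,218.00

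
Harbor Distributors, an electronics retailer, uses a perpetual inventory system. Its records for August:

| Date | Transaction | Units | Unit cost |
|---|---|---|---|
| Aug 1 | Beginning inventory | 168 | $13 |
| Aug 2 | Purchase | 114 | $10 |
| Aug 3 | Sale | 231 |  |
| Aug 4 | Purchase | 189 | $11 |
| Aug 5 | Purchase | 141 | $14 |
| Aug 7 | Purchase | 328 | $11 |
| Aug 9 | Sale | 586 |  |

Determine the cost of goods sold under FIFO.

COGS = $9,632

Aug 3, 231 sold [FIFO — oldest first]: 168 @ $13 + 63 @ $10 = $2,814
Aug 9, 586 sold [FIFO — oldest first]: 51 @ $10 + 189 @ $11 + 141 @ $14 + 205 @ $11 = $6,818
Total COGS = $2,814 + $6,818 = $9,632
Ending inventory: 123 @ $11 = $1,353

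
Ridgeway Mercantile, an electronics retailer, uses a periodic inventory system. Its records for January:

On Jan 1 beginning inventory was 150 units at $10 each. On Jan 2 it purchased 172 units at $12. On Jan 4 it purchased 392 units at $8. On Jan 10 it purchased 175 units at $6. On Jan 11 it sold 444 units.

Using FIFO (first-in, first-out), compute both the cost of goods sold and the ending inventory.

COGS = $4,540; ending inventory = $3,210

Jan 11, 444 sold [FIFO — oldest first]: 150 @ $10 + 172 @ $12 + 122 @ $8 = $4,540
Ending inventory: 270 @ $8 + 175 @ $6 = $3,210
Check: goods available $7,750 = COGS $4,540 + ending $3,210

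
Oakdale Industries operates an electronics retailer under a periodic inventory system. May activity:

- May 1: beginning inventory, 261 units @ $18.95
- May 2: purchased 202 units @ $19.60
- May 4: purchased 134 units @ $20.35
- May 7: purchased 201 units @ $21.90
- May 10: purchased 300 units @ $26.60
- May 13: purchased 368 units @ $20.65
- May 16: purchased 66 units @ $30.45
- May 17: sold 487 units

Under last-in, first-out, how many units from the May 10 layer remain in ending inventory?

May 17, 487 sold [LIFO — newest first]: 66 @ $30.45 + 368 @ $20.65 + 53 @ $26.60 = $11,018.70
Ending inventory: 261 @ $18.95 + 202 @ $19.60 + 134 @ $20.35 + 201 @ $21.90 + 247 @ $26.60 = $22,604.15

247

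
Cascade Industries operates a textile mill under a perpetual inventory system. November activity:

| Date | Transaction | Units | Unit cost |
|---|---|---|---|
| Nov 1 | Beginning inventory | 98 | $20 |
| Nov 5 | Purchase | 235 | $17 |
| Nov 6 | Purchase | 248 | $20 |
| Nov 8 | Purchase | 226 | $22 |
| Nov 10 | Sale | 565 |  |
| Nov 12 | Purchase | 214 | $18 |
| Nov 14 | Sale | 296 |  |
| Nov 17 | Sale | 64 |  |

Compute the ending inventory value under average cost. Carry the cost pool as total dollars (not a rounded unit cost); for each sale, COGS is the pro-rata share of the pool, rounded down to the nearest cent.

After Nov 1: 98 on hand, pool $1,960.00 (≈ $20.0000 each)
After Nov 5: 333 on hand, pool $5,955.00 (≈ $17.8829 each)
After Nov 6: 581 on hand, pool $10,915.00 (≈ $18.7866 each)
After Nov 8: 807 on hand, pool $15,887.00 (≈ $19.6865 each)
Nov 10, sell 565: 565/807 × $15,887.00 → $11,122.86
After Nov 12: 456 on hand, pool $8,616.14 (≈ $18.8950 each)
Nov 14, sell 296: 296/456 × $8,616.14 → $5,592.93
Nov 17, sell 64: 64/160 × $3,023.21 → $1,209.28
Total COGS = $11,122.86 + $5,592.93 + $1,209.28 = $17,925.07
Ending inventory (cost pool remaining) = $1,813.93
Check: goods available $19,739.00 = COGS $17,925.07 + ending $1,813.93

Ending inventory = $1,813.93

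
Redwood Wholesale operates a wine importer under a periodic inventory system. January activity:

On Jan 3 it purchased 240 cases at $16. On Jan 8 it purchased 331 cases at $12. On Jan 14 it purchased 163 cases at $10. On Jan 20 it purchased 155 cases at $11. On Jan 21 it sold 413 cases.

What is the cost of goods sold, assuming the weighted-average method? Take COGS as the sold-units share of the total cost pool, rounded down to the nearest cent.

Jan 21, sell 413: 413/889 × $11,147.00 → $5,178.52
Ending inventory (cost pool remaining) = $5,968.48

COGS = $5,178.52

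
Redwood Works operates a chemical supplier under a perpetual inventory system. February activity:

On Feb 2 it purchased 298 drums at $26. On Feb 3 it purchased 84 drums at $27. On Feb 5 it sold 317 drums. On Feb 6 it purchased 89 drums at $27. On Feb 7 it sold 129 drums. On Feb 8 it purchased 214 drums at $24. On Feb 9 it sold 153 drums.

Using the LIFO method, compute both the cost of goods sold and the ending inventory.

Feb 5, 317 sold [LIFO — newest first]: 84 @ $27 + 233 @ $26 = $8,326
Feb 7, 129 sold [LIFO — newest first]: 89 @ $27 + 40 @ $26 = $3,443
Feb 9, 153 sold [LIFO — newest first]: 153 @ $24 = $3,672
Total COGS = $8,326 + $3,443 + $3,672 = $15,441
Ending inventory: 25 @ $26 + 61 @ $24 = $2,114

COGS = $15,441; ending inventory = $2,114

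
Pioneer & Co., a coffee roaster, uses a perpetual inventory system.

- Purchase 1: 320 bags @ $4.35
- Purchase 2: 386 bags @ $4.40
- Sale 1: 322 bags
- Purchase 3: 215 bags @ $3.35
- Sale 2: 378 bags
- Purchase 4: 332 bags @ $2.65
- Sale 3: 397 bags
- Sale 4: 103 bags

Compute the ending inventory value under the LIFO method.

Ending inventory = $230.55

Sale 1 (322) [LIFO — newest first]: 322 @ $4.40 = $1,416.80
Sale 2 (378) [LIFO — newest first]: 215 @ $3.35 + 64 @ $4.40 + 99 @ $4.35 = $1,432.50
Sale 3 (397) [LIFO — newest first]: 332 @ $2.65 + 65 @ $4.35 = $1,162.55
Sale 4 (103) [LIFO — newest first]: 103 @ $4.35 = $448.05
Total COGS = $1,416.80 + $1,432.50 + $1,162.55 + $448.05 = $4,459.90
Ending inventory: 53 @ $4.35 = $230.55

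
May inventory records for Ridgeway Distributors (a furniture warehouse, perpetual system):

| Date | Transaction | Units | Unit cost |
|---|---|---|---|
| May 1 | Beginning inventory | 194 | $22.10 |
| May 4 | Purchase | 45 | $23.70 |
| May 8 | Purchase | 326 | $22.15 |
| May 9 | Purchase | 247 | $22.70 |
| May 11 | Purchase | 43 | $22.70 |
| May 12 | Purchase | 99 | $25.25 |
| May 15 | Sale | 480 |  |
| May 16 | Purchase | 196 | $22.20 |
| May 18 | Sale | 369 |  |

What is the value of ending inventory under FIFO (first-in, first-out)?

Ending inventory = $6,987.15

May 15, 480 sold [FIFO — oldest first]: 194 @ $22.10 + 45 @ $23.70 + 241 @ $22.15 = $10,692.05
May 18, 369 sold [FIFO — oldest first]: 85 @ $22.15 + 247 @ $22.70 + 37 @ $22.70 = $8,329.55
Total COGS = $10,692.05 + $8,329.55 = $19,021.60
Ending inventory: 6 @ $22.70 + 99 @ $25.25 + 196 @ $22.20 = $6,987.15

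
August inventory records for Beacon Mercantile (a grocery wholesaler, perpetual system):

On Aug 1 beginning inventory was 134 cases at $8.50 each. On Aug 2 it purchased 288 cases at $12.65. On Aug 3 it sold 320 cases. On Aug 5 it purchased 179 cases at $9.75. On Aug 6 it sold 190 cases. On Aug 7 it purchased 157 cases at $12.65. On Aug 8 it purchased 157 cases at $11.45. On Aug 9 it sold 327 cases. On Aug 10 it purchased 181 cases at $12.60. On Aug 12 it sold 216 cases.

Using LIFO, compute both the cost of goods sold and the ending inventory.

COGS = $12,226.25; ending inventory = $365.50

Aug 3, 320 sold [LIFO — newest first]: 288 @ $12.65 + 32 @ $8.50 = $3,915.20
Aug 6, 190 sold [LIFO — newest first]: 179 @ $9.75 + 11 @ $8.50 = $1,838.75
Aug 9, 327 sold [LIFO — newest first]: 157 @ $11.45 + 157 @ $12.65 + 13 @ $8.50 = $3,894.20
Aug 12, 216 sold [LIFO — newest first]: 181 @ $12.60 + 35 @ $8.50 = $2,578.10
Total COGS = $3,915.20 + $1,838.75 + $3,894.20 + $2,578.10 = $12,226.25
Ending inventory: 43 @ $8.50 = $365.50
Check: goods available $12,591.75 = COGS $12,226.25 + ending $365.50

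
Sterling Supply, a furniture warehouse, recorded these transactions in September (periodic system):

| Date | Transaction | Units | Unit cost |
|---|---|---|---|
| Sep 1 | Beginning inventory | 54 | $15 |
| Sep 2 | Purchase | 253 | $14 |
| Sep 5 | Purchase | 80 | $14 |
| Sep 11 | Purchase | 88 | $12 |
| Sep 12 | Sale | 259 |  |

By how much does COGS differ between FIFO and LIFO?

FIFO COGS: 54 @ $15 + 205 @ $14 = $3,680
LIFO COGS: 88 @ $12 + 80 @ $14 + 91 @ $14 = $3,450
Difference = |$3,680 − $3,450| = $230

$230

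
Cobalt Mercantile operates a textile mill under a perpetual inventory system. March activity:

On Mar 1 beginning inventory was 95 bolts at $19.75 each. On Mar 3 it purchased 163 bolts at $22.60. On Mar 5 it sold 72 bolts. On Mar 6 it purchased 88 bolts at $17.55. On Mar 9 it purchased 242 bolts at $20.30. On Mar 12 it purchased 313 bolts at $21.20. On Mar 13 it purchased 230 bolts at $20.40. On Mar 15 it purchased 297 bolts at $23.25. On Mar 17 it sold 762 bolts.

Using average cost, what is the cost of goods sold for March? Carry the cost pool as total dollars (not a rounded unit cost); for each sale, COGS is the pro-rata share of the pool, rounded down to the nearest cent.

After Mar 1: 95 on hand, pool $1,876.25 (≈ $19.7500 each)
After Mar 3: 258 on hand, pool $5,560.05 (≈ $21.5506 each)
Mar 5, sell 72: 72/258 × $5,560.05 → $1,551.64
After Mar 6: 274 on hand, pool $5,552.81 (≈ $20.2657 each)
After Mar 9: 516 on hand, pool $10,465.41 (≈ $20.2818 each)
After Mar 12: 829 on hand, pool $17,101.01 (≈ $20.6285 each)
After Mar 13: 1059 on hand, pool $21,793.01 (≈ $20.5789 each)
After Mar 15: 1356 on hand, pool $28,698.26 (≈ $21.1639 each)
Mar 17, sell 762: 762/1356 × $28,698.26 → $16,126.89
Total COGS = $1,551.64 + $16,126.89 = $17,678.53
Ending inventory (cost pool remaining) = $12,571.37
Check: goods available $30,249.90 = COGS $17,678.53 + ending $12,571.37

COGS = $17,678.53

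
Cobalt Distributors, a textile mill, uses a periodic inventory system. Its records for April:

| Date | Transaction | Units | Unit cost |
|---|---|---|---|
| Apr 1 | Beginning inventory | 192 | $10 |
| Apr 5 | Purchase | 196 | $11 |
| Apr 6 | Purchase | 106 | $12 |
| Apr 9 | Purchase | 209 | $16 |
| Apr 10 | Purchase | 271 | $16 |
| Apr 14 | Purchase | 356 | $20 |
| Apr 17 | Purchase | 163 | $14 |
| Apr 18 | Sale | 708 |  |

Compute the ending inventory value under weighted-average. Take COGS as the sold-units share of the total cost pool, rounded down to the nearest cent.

Ending inventory = $11,793.41

Apr 18, sell 708: 708/1493 × $22,430.00 → $10,636.59
Ending inventory (cost pool remaining) = $11,793.41
Check: goods available $22,430.00 = COGS $10,636.59 + ending $11,793.41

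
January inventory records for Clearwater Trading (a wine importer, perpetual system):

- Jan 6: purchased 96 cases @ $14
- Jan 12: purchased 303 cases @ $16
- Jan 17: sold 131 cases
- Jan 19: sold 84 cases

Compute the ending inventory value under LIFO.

Jan 17, 131 sold [LIFO — newest first]: 131 @ $16 = $2,096
Jan 19, 84 sold [LIFO — newest first]: 84 @ $16 = $1,344
Total COGS = $2,096 + $1,344 = $3,440
Ending inventory: 96 @ $14 + 88 @ $16 = $2,752
Check: goods available $6,192 = COGS $3,440 + ending $2,752

Ending inventory = $2,752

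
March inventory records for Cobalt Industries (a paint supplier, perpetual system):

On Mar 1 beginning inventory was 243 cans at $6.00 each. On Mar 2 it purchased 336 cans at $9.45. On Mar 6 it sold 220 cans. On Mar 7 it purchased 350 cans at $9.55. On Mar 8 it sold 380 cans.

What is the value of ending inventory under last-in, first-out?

Mar 6, 220 sold [LIFO — newest first]: 220 @ $9.45 = $2,079.00
Mar 8, 380 sold [LIFO — newest first]: 350 @ $9.55 + 30 @ $9.45 = $3,626.00
Total COGS = $2,079.00 + $3,626.00 = $5,705.00
Ending inventory: 243 @ $6.00 + 86 @ $9.45 = $2,270.70
Check: goods available $7,975.70 = COGS $5,705.00 + ending $2,270.70

Ending inventory = $2,270.70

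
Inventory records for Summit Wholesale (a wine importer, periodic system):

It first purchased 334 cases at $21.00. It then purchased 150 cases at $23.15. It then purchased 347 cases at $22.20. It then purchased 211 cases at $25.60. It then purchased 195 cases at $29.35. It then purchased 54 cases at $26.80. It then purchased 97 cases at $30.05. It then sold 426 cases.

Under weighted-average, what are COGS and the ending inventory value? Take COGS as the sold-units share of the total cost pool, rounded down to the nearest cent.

Sale 1, sell 426: 426/1388 × $33,676.80 → $10,335.96
Ending inventory (cost pool remaining) = $23,340.84
Check: goods available $33,676.80 = COGS $10,335.96 + ending $23,340.84

COGS = $10,335.96; ending inventory = $23,340.84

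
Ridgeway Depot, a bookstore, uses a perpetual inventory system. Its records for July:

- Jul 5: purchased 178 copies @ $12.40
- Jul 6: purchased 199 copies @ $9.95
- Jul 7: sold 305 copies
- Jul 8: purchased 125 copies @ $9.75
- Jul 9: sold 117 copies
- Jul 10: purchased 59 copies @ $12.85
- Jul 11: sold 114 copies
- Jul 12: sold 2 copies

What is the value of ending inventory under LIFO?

Jul 7, 305 sold [LIFO — newest first]: 199 @ $9.95 + 106 @ $12.40 = $3,294.45
Jul 9, 117 sold [LIFO — newest first]: 117 @ $9.75 = $1,140.75
Jul 11, 114 sold [LIFO — newest first]: 59 @ $12.85 + 8 @ $9.75 + 47 @ $12.40 = $1,418.95
Jul 12, 2 sold [LIFO — newest first]: 2 @ $12.40 = $24.80
Total COGS = $3,294.45 + $1,140.75 + $1,418.95 + $24.80 = $5,878.95
Ending inventory: 23 @ $12.40 = $285.20
Check: goods available $6,164.15 = COGS $5,878.95 + ending $285.20

Ending inventory = $285.20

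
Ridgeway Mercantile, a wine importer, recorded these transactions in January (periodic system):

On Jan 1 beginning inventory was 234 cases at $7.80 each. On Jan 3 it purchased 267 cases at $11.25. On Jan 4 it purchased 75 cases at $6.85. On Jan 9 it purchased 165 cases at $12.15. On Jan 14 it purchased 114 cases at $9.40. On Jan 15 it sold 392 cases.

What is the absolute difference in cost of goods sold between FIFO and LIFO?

FIFO COGS: 234 @ $7.80 + 158 @ $11.25 = $3,602.70
LIFO COGS: 114 @ $9.40 + 165 @ $12.15 + 75 @ $6.85 + 38 @ $11.25 = $4,017.60
Difference = |$3,602.70 − $4,017.60| = $414.90

$414.90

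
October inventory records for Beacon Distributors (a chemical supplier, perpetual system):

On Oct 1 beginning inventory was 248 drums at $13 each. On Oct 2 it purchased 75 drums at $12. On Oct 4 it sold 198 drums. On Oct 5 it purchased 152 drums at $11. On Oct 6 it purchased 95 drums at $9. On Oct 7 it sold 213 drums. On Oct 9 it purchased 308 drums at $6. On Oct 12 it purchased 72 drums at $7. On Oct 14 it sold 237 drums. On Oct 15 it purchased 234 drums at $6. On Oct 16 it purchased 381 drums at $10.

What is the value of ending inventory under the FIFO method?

Ending inventory = $7,098

Oct 4, 198 sold [FIFO — oldest first]: 198 @ $13 = $2,574
Oct 7, 213 sold [FIFO — oldest first]: 50 @ $13 + 75 @ $12 + 88 @ $11 = $2,518
Oct 14, 237 sold [FIFO — oldest first]: 64 @ $11 + 95 @ $9 + 78 @ $6 = $2,027
Total COGS = $2,574 + $2,518 + $2,027 = $7,119
Ending inventory: 230 @ $6 + 72 @ $7 + 234 @ $6 + 381 @ $10 = $7,098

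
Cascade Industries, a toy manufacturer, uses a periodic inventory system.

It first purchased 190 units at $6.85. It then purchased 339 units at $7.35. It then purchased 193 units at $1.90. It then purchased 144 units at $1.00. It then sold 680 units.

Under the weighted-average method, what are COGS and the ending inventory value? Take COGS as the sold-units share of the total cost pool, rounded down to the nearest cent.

COGS = $3,379.46; ending inventory = $924.39

Sale 1, sell 680: 680/866 × $4,303.85 → $3,379.46
Ending inventory (cost pool remaining) = $924.39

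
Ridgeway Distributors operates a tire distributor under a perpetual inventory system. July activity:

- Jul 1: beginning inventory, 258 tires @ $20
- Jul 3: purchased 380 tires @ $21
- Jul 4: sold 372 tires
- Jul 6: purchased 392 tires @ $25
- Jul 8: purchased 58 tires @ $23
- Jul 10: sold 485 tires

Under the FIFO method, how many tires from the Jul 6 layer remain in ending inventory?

Jul 4, 372 sold [FIFO — oldest first]: 258 @ $20 + 114 @ $21 = $7,554
Jul 10, 485 sold [FIFO — oldest first]: 266 @ $21 + 219 @ $25 = $11,061
Total COGS = $7,554 + $11,061 = $18,615
Ending inventory: 173 @ $25 + 58 @ $23 = $5,659

173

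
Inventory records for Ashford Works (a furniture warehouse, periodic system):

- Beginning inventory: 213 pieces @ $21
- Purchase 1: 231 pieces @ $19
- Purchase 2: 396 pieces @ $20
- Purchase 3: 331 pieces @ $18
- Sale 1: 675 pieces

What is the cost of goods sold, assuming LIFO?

Sale 1 (675) [LIFO — newest first]: 331 @ $18 + 344 @ $20 = $12,838
Ending inventory: 213 @ $21 + 231 @ $19 + 52 @ $20 = $9,902

COGS = $12,838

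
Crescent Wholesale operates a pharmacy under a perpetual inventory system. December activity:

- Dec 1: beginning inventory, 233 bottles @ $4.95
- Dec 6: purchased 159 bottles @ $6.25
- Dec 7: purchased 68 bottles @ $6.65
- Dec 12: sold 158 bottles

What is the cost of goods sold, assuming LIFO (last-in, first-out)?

Dec 12, 158 sold [LIFO — newest first]: 68 @ $6.65 + 90 @ $6.25 = $1,014.70
Ending inventory: 233 @ $4.95 + 69 @ $6.25 = $1,584.60

COGS = $1,014.70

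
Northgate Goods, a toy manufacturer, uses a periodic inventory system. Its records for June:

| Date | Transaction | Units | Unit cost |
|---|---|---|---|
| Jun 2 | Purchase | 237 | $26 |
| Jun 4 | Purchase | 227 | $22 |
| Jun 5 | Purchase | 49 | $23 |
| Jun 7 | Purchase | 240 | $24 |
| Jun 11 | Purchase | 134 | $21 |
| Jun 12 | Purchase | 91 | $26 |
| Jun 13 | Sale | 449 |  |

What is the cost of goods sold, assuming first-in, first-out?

Jun 13, 449 sold [FIFO — oldest first]: 237 @ $26 + 212 @ $22 = $10,826
Ending inventory: 15 @ $22 + 49 @ $23 + 240 @ $24 + 134 @ $21 + 91 @ $26 = $12,397
Check: goods available $23,223 = COGS $10,826 + ending $12,397

COGS = $10,826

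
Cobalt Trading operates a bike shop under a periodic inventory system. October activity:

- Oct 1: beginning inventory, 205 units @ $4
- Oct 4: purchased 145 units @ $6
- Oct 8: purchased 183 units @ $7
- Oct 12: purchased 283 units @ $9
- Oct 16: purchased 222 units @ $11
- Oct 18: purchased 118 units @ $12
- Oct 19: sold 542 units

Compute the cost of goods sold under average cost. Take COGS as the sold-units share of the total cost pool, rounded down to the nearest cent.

Oct 19, sell 542: 542/1156 × $9,376.00 → $4,396.01
Ending inventory (cost pool remaining) = $4,979.99

COGS = $4,396.01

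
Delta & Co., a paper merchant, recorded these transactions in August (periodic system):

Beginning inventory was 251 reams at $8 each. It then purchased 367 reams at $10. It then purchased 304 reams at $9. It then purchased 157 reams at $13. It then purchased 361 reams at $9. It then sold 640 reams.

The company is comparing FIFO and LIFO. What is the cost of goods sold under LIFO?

COGS = $6,388

FIFO COGS: 251 @ $8 + 367 @ $10 + 22 @ $9 = $5,876
LIFO COGS: 361 @ $9 + 157 @ $13 + 122 @ $9 = $6,388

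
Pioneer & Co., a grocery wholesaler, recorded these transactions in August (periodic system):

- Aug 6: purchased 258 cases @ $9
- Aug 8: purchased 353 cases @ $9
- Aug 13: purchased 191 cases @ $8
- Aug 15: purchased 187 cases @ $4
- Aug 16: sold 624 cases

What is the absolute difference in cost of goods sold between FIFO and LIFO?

$1,113

FIFO COGS: 258 @ $9 + 353 @ $9 + 13 @ $8 = $5,603
LIFO COGS: 187 @ $4 + 191 @ $8 + 246 @ $9 = $4,490
Difference = |$5,603 − $4,490| = $1,113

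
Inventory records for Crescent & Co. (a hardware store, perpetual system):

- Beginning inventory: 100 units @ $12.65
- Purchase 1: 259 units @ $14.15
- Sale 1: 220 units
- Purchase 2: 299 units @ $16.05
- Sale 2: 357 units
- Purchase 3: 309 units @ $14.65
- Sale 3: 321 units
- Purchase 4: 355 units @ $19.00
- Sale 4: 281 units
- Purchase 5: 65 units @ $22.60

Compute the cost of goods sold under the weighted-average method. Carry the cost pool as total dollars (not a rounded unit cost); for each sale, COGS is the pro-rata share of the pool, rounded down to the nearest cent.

COGS = $18,381.66

After Beginning: 100 on hand, pool $1,265.00 (≈ $12.6500 each)
After Purchase 1: 359 on hand, pool $4,929.85 (≈ $13.7322 each)
Sale 1, sell 220: 220/359 × $4,929.85 → $3,021.07
After Purchase 2: 438 on hand, pool $6,707.73 (≈ $15.3145 each)
Sale 2, sell 357: 357/438 × $6,707.73 → $5,467.25
After Purchase 3: 390 on hand, pool $5,767.33 (≈ $14.7880 each)
Sale 3, sell 321: 321/390 × $5,767.33 → $4,746.95
After Purchase 4: 424 on hand, pool $7,765.38 (≈ $18.3146 each)
Sale 4, sell 281: 281/424 × $7,765.38 → $5,146.39
After Purchase 5: 208 on hand, pool $4,087.99 (≈ $19.6538 each)
Total COGS = $3,021.07 + $5,467.25 + $4,746.95 + $5,146.39 = $18,381.66
Ending inventory (cost pool remaining) = $4,087.99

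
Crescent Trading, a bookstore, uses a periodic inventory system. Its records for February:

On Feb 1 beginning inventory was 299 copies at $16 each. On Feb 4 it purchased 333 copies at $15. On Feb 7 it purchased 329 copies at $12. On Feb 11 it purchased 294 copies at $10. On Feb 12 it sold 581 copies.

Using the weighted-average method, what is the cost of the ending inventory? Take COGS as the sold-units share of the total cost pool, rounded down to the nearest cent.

Feb 12, sell 581: 581/1255 × $16,667.00 → $7,715.95
Ending inventory (cost pool remaining) = $8,951.05

Ending inventory = $8,951.05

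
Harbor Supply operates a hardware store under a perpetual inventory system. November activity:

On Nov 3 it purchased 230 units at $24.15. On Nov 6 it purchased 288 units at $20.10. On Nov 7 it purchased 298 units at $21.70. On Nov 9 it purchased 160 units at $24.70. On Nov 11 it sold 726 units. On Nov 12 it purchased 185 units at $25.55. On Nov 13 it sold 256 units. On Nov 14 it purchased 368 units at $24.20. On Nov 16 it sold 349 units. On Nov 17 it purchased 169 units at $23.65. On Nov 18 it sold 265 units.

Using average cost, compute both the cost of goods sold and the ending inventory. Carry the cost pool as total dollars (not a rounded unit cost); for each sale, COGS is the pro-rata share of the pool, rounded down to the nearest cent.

COGS = $36,957.88; ending inventory = $2,433.22

After Nov 3: 230 on hand, pool $5,554.50 (≈ $24.1500 each)
After Nov 6: 518 on hand, pool $11,343.30 (≈ $21.8983 each)
After Nov 7: 816 on hand, pool $17,809.90 (≈ $21.8259 each)
After Nov 9: 976 on hand, pool $21,761.90 (≈ $22.2970 each)
Nov 11, sell 726: 726/976 × $21,761.90 → $16,187.64
After Nov 12: 435 on hand, pool $10,301.01 (≈ $23.6805 each)
Nov 13, sell 256: 256/435 × $10,301.01 → $6,062.20
After Nov 14: 547 on hand, pool $13,144.41 (≈ $24.0300 each)
Nov 16, sell 349: 349/547 × $13,144.41 → $8,386.47
After Nov 17: 367 on hand, pool $8,754.79 (≈ $23.8550 each)
Nov 18, sell 265: 265/367 × $8,754.79 → $6,321.57
Total COGS = $16,187.64 + $6,062.20 + $8,386.47 + $6,321.57 = $36,957.88
Ending inventory (cost pool remaining) = $2,433.22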